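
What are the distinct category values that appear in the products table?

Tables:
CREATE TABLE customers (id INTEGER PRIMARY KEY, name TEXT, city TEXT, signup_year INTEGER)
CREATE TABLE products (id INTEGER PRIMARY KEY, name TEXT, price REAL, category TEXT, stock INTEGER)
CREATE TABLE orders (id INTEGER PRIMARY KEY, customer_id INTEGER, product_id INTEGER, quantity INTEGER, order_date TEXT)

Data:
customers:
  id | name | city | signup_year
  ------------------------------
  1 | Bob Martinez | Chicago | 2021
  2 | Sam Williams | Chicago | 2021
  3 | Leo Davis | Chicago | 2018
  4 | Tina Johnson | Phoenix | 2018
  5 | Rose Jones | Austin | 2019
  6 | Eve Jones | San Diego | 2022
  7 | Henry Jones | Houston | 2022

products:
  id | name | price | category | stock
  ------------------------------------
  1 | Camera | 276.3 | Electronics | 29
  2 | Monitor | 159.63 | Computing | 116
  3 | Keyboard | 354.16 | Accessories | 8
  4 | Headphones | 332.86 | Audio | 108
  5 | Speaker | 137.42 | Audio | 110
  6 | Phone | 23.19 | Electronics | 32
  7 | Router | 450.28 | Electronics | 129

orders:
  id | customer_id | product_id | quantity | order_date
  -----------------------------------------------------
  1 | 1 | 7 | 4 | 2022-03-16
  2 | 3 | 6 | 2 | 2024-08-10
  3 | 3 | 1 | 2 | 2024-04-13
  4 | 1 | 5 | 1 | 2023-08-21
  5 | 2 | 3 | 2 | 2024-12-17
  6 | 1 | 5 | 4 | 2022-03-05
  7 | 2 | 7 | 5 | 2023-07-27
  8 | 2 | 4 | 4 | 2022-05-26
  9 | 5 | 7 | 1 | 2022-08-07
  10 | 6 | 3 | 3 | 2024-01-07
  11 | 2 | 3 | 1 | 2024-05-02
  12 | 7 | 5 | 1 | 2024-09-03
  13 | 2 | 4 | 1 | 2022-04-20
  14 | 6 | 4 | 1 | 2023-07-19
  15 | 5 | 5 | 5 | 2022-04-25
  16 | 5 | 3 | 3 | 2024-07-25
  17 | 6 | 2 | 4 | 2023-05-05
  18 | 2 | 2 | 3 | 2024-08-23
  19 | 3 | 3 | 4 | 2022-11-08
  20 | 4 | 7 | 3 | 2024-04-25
SELECT DISTINCT category FROM products

Execution result:
category
Electronics
Computing
Accessories
Audio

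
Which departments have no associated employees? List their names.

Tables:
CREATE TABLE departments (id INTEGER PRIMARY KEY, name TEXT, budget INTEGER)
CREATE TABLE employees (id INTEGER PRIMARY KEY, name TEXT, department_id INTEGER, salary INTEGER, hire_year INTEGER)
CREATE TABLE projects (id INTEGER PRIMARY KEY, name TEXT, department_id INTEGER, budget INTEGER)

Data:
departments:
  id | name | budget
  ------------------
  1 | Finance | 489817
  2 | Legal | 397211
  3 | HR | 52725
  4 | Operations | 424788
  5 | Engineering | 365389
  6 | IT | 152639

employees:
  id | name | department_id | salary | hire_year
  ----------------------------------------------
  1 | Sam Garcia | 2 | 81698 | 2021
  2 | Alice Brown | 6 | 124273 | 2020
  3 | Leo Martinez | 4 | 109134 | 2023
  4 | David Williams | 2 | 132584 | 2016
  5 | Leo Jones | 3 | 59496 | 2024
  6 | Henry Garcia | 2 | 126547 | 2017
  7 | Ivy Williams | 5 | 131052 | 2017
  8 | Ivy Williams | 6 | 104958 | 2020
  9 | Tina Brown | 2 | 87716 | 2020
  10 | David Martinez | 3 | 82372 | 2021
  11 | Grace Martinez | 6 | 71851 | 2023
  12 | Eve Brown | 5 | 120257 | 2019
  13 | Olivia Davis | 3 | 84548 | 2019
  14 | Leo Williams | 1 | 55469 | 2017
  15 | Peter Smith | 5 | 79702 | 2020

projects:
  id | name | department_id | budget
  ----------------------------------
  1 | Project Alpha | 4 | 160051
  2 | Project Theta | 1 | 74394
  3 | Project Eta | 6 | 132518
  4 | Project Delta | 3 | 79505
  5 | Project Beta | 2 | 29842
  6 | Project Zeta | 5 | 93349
SELECT p.name FROM departments p LEFT JOIN employees c ON c.department_id = p.id WHERE c.id IS NULL

Execution result:
(no rows)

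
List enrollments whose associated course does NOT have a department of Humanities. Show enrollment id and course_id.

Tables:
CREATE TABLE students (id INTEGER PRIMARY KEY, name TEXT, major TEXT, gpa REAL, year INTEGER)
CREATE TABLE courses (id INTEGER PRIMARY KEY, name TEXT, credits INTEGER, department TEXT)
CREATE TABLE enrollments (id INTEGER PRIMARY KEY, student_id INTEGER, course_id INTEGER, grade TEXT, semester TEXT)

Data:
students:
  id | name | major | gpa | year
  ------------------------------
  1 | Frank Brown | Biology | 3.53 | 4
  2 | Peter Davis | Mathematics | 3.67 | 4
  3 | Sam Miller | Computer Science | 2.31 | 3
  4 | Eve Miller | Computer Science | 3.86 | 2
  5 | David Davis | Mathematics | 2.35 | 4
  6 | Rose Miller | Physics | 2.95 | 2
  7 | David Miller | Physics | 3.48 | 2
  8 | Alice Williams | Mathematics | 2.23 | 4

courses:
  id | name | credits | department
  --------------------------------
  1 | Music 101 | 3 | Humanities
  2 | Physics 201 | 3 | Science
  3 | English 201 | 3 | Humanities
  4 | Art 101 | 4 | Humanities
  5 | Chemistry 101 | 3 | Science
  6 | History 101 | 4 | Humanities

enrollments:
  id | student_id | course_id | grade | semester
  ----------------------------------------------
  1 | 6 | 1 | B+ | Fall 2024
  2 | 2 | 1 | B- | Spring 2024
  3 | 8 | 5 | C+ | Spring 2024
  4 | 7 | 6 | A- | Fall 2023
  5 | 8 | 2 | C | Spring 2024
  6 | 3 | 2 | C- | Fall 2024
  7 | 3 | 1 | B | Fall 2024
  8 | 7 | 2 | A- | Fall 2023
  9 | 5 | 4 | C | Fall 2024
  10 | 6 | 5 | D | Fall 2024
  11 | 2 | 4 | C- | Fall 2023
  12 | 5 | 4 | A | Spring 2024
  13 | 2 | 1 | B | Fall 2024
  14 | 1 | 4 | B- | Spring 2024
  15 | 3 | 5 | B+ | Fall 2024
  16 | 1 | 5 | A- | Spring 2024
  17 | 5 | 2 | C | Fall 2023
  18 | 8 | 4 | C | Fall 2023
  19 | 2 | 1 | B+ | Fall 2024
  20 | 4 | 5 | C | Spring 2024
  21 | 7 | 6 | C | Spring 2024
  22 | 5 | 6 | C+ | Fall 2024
SELECT id, course_id FROM enrollments WHERE course_id NOT IN (SELECT id FROM courses WHERE department = 'Humanities')

Execution result:
id | course_id
3 | 5
5 | 2
6 | 2
8 | 2
10 | 5
15 | 5
16 | 5
17 | 2
20 | 5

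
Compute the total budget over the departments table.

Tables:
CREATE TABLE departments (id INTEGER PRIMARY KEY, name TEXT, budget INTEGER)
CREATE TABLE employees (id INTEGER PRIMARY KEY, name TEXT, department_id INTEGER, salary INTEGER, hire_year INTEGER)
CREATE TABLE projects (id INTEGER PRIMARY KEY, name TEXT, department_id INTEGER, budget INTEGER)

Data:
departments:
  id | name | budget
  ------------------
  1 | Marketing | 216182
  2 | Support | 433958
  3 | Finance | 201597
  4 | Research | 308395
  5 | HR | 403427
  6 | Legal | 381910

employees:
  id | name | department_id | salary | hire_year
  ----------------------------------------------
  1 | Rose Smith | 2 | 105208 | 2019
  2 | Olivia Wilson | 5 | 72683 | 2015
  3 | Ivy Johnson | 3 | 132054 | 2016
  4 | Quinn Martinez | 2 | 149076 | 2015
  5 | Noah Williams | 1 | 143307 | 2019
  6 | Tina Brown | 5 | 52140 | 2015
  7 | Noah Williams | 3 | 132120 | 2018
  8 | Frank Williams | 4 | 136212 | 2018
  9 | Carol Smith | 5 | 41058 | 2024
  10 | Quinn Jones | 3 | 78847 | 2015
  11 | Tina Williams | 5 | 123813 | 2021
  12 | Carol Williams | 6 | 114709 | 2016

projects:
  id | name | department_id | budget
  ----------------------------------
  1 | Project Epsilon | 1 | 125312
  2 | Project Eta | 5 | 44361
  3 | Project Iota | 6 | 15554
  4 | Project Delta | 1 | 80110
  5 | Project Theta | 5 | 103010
SELECT SUM(budget) FROM departments

Execution result:
1945469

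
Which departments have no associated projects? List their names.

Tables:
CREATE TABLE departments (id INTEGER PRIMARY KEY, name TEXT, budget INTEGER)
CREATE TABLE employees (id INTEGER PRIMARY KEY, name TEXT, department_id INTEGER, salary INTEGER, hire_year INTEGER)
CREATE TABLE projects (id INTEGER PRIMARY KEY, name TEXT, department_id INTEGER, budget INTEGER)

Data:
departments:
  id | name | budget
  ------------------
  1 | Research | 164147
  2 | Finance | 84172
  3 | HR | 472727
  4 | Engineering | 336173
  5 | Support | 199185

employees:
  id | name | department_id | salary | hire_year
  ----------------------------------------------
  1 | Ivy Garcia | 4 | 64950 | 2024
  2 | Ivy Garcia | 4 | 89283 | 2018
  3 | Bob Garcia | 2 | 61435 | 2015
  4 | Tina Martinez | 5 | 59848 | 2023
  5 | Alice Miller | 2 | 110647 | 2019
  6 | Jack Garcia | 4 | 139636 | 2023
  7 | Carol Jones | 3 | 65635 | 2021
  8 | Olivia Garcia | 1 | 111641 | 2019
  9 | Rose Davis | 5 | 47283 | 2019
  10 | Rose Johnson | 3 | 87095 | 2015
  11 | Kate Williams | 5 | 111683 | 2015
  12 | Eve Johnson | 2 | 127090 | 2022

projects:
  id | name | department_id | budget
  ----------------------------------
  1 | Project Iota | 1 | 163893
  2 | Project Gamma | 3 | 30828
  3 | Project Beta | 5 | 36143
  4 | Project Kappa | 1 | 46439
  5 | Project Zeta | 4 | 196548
SELECT p.name FROM departments p LEFT JOIN projects c ON c.department_id = p.id WHERE c.id IS NULL

Execution result:
Finance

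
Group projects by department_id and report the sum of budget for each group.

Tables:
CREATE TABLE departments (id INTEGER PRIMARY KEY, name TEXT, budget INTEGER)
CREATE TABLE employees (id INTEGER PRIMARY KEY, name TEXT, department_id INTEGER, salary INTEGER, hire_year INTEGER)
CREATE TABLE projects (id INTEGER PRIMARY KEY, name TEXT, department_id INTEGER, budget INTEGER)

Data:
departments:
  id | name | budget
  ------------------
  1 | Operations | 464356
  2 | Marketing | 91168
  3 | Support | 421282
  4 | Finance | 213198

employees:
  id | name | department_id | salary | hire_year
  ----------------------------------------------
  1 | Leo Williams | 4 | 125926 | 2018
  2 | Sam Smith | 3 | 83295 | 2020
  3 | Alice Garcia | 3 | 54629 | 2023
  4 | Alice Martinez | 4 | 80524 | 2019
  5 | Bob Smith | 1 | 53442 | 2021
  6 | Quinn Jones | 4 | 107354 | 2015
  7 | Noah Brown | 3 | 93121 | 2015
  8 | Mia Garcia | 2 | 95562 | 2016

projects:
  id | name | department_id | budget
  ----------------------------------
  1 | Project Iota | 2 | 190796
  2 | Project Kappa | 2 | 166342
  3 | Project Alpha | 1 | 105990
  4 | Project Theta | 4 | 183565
SELECT department_id, SUM(budget) AS sum_budget FROM projects GROUP BY department_id

Execution result:
department_id | sum_budget
1 | 105990
2 | 357138
4 | 183565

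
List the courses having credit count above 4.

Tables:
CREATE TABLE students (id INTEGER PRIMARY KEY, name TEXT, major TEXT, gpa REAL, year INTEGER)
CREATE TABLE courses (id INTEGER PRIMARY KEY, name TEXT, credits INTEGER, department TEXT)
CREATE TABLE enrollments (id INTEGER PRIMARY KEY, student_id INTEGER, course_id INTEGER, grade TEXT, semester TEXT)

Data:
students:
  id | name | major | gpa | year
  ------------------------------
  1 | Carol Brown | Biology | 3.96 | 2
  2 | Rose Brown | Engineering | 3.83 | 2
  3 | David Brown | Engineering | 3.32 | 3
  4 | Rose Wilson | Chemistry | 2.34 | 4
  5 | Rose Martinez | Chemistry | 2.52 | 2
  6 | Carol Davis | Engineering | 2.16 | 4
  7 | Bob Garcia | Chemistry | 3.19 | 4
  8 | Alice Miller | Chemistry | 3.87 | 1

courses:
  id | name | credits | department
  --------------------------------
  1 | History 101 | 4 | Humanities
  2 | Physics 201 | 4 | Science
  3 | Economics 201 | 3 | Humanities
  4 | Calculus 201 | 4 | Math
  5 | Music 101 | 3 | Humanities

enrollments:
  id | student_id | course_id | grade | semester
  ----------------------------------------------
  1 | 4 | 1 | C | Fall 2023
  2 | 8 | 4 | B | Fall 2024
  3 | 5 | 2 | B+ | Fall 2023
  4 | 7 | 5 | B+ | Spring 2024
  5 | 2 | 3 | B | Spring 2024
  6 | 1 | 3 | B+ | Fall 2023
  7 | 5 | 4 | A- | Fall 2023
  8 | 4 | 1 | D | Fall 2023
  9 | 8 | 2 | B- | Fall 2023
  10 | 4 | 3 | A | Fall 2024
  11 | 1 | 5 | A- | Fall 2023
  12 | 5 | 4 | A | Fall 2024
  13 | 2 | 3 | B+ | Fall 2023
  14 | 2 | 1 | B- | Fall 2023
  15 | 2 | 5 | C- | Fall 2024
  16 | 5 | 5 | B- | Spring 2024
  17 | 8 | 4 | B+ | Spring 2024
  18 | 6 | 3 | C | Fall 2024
SELECT name, credits FROM courses WHERE credits > 4

Execution result:
(no rows)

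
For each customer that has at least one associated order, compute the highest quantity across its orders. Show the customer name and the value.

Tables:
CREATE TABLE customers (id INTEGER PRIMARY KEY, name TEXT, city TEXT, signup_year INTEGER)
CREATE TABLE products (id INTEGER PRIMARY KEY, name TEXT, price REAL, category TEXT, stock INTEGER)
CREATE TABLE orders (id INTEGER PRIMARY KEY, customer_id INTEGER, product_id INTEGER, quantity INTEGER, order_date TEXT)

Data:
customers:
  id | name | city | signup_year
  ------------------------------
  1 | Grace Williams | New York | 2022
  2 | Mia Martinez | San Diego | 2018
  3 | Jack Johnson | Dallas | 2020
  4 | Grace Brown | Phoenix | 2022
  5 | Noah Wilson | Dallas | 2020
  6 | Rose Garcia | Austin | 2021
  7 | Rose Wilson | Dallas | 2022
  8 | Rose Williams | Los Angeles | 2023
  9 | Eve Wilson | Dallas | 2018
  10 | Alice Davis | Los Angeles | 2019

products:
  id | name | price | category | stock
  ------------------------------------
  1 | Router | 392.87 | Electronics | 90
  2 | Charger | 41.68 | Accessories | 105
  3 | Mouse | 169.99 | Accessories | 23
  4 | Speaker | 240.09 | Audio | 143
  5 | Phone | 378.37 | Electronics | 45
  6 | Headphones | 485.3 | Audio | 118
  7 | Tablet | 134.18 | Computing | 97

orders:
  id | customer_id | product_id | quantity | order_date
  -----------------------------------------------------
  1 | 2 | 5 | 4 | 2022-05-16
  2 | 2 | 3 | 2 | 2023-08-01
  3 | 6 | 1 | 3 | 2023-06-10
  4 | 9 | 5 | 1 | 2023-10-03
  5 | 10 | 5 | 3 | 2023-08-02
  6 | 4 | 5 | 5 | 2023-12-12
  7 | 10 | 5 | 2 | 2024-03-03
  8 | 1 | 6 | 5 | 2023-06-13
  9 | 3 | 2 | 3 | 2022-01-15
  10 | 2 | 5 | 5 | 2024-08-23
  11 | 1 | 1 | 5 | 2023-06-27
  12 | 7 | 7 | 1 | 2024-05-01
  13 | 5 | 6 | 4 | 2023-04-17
SELECT p.name, MAX(c.quantity) AS max_quantity FROM orders c JOIN customers p ON c.customer_id = p.id GROUP BY p.id, p.name

Execution result:
name | max_quantity
Grace Williams | 5
Mia Martinez | 5
Jack Johnson | 3
Grace Brown | 5
Noah Wilson | 4
Rose Garcia | 3
Rose Wilson | 1
Eve Wilson | 1
Alice Davis | 3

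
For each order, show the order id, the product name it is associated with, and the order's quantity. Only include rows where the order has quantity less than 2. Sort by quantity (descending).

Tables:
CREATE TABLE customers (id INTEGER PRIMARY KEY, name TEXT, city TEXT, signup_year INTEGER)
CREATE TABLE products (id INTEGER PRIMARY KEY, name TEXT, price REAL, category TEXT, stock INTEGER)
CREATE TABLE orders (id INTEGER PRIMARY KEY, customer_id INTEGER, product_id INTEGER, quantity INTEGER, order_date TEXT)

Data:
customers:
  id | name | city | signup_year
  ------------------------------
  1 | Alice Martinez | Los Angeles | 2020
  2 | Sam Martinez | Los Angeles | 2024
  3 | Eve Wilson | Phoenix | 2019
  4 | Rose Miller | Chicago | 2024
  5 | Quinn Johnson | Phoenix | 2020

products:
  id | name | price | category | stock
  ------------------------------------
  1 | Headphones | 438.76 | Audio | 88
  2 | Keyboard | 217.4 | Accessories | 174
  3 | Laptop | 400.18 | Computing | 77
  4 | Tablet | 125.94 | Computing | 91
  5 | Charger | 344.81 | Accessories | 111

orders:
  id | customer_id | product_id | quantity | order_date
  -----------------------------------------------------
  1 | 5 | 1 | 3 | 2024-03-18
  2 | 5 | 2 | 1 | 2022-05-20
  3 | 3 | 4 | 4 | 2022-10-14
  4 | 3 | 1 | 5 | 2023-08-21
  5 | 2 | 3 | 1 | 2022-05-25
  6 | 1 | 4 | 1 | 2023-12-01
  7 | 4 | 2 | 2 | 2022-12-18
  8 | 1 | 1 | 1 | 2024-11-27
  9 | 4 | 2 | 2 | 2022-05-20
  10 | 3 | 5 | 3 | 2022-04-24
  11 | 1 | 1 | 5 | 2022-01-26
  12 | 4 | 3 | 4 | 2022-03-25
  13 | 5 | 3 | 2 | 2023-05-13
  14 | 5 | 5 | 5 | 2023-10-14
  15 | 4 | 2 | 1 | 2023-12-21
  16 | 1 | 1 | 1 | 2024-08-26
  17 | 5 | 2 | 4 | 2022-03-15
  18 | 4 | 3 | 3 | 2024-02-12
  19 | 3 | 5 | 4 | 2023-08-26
SELECT c.id, p.name AS product, c.quantity FROM orders c JOIN products p ON c.product_id = p.id WHERE c.quantity < 2 ORDER BY c.quantity DESC

Execution result:
id | product | quantity
2 | Keyboard | 1
5 | Laptop | 1
6 | Tablet | 1
8 | Headphones | 1
15 | Keyboard | 1
16 | Headphones | 1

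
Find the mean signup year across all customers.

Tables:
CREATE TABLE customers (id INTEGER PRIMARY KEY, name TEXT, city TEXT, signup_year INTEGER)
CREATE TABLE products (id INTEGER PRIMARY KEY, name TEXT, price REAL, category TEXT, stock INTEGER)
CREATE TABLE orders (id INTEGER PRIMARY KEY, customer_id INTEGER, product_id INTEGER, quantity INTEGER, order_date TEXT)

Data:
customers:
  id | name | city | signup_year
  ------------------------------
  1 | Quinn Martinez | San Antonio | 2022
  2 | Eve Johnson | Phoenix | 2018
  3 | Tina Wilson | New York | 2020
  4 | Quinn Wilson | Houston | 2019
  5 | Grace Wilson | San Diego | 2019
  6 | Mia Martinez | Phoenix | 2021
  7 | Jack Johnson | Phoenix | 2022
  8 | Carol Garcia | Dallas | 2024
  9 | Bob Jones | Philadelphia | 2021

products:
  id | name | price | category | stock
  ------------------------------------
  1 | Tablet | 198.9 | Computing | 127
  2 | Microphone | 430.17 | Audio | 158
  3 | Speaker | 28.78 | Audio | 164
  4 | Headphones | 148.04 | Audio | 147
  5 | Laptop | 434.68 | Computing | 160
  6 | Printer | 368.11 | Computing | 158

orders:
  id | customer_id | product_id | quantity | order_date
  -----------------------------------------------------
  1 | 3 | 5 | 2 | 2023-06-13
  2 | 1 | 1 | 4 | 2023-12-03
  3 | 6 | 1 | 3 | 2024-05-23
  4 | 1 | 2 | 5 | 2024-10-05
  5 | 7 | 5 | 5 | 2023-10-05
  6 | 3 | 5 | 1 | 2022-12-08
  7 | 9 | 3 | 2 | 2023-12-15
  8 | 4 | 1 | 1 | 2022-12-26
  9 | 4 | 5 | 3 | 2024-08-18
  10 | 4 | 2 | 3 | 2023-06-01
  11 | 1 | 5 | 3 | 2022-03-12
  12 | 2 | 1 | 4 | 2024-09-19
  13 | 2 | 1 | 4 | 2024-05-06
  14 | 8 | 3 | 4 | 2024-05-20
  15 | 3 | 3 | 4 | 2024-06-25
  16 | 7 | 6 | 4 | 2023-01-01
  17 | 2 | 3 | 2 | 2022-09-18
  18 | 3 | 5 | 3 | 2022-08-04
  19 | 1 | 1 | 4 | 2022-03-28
SELECT AVG(signup_year) FROM customers

Execution result:
2020.67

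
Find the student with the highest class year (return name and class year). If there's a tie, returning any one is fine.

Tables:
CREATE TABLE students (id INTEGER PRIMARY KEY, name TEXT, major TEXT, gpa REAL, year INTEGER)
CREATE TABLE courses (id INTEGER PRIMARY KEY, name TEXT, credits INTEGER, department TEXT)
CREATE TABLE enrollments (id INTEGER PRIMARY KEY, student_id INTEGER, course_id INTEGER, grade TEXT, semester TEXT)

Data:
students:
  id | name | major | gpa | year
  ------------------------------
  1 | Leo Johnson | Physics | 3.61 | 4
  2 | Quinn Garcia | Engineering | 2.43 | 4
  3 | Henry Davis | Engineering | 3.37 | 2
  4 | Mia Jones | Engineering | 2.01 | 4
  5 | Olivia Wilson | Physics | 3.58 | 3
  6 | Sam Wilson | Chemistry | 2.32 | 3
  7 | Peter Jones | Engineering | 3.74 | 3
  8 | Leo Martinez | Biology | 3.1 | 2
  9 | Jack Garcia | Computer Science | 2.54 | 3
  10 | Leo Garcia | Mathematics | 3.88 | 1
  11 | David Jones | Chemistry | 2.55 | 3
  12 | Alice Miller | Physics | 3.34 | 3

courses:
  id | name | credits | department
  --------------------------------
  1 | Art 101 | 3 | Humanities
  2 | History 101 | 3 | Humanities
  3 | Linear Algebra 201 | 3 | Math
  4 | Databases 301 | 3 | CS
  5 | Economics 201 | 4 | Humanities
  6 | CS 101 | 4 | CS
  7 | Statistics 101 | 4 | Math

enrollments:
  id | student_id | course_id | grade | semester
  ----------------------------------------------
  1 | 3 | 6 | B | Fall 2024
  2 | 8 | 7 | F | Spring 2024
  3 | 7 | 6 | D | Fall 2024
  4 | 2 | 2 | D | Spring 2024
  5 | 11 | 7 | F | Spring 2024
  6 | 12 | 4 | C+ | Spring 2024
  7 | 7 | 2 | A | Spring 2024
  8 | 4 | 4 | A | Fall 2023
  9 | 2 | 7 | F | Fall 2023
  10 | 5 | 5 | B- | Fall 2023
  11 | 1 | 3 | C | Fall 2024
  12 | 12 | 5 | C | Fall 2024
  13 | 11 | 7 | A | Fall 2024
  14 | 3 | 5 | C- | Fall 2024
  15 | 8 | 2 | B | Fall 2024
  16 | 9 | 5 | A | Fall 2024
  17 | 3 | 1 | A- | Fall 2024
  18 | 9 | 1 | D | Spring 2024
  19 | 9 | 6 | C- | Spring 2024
SELECT name, year FROM students ORDER BY year DESC LIMIT 1

Execution result:
name | year
Leo Johnson | 4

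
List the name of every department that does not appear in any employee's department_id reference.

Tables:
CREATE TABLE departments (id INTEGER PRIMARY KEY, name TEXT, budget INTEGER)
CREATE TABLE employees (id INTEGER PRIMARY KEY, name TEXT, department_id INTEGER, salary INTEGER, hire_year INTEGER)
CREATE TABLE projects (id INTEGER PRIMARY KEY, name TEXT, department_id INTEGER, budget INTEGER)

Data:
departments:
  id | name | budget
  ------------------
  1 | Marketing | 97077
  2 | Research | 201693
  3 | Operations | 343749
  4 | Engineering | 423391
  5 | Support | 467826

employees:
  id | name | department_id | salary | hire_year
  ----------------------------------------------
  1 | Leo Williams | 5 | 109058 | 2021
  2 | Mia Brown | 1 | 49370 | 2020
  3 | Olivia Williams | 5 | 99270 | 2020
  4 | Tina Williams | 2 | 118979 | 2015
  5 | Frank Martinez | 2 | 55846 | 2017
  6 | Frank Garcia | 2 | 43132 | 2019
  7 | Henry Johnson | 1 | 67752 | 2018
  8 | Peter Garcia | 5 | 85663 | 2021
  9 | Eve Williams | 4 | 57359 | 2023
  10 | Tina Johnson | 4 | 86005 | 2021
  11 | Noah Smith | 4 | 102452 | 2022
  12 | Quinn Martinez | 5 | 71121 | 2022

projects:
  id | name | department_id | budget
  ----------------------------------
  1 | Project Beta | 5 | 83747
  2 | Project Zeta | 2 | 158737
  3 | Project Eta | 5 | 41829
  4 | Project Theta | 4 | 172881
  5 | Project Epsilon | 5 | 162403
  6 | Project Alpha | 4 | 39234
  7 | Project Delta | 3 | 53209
SELECT p.name FROM departments p LEFT JOIN employees c ON c.department_id = p.id WHERE c.id IS NULL

Execution result:
Operations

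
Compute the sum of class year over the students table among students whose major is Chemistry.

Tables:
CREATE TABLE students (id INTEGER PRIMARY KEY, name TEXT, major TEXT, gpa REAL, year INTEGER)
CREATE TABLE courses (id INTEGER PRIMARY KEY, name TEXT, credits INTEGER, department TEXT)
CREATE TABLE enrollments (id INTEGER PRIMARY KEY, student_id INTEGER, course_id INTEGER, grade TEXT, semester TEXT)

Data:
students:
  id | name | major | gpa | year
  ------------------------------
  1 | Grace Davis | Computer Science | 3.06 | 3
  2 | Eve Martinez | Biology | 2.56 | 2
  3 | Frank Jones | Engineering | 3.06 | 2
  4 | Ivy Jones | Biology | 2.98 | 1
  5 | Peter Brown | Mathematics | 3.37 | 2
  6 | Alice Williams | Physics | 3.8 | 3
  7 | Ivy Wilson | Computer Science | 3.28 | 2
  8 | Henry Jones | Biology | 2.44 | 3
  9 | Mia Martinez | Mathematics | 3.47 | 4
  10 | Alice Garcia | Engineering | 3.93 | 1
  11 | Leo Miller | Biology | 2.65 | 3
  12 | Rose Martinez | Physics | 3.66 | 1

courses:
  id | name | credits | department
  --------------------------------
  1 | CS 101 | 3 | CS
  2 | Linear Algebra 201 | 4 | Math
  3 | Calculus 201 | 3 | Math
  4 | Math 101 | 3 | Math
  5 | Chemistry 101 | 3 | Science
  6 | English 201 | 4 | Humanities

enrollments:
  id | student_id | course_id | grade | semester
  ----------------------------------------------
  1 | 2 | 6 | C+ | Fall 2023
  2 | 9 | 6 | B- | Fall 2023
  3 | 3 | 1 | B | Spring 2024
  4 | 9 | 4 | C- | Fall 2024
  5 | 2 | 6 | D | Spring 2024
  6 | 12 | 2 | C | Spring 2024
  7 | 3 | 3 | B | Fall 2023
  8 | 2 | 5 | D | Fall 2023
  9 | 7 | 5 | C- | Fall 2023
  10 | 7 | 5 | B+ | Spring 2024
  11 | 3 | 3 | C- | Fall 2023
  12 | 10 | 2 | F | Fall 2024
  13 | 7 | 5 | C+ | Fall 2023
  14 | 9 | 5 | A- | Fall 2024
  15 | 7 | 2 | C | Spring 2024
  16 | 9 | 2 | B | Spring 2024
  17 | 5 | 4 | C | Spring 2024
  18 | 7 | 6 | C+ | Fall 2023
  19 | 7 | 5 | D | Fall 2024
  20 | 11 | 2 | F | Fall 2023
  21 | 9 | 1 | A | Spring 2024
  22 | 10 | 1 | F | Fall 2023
SELECT SUM(year) FROM students WHERE major = 'Chemistry'

Execution result:
NULL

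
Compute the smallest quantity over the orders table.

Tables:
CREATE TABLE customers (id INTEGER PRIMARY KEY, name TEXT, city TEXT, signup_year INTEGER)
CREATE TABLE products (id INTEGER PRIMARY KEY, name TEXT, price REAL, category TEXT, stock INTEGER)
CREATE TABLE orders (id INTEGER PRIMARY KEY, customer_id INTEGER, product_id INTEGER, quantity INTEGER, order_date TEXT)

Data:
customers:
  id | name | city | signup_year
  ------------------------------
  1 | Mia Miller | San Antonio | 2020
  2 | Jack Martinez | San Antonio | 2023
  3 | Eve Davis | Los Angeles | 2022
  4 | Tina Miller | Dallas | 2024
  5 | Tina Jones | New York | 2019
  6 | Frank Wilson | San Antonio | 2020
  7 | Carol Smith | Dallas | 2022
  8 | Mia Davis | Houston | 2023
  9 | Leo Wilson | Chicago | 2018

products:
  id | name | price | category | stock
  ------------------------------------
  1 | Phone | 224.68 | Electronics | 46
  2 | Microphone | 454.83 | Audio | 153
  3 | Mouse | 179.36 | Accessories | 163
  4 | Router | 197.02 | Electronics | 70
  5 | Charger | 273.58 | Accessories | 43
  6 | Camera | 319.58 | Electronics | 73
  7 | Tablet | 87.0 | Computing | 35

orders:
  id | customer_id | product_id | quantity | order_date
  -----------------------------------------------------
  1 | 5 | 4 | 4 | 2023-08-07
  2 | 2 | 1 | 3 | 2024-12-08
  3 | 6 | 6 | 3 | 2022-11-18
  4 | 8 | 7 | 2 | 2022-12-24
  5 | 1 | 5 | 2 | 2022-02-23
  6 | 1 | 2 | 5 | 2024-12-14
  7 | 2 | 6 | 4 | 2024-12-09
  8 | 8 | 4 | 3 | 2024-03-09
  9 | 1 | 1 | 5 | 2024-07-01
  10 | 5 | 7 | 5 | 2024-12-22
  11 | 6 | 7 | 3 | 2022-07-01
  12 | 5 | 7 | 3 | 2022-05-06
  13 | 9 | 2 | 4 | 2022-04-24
SELECT MIN(quantity) FROM orders

Execution result:
2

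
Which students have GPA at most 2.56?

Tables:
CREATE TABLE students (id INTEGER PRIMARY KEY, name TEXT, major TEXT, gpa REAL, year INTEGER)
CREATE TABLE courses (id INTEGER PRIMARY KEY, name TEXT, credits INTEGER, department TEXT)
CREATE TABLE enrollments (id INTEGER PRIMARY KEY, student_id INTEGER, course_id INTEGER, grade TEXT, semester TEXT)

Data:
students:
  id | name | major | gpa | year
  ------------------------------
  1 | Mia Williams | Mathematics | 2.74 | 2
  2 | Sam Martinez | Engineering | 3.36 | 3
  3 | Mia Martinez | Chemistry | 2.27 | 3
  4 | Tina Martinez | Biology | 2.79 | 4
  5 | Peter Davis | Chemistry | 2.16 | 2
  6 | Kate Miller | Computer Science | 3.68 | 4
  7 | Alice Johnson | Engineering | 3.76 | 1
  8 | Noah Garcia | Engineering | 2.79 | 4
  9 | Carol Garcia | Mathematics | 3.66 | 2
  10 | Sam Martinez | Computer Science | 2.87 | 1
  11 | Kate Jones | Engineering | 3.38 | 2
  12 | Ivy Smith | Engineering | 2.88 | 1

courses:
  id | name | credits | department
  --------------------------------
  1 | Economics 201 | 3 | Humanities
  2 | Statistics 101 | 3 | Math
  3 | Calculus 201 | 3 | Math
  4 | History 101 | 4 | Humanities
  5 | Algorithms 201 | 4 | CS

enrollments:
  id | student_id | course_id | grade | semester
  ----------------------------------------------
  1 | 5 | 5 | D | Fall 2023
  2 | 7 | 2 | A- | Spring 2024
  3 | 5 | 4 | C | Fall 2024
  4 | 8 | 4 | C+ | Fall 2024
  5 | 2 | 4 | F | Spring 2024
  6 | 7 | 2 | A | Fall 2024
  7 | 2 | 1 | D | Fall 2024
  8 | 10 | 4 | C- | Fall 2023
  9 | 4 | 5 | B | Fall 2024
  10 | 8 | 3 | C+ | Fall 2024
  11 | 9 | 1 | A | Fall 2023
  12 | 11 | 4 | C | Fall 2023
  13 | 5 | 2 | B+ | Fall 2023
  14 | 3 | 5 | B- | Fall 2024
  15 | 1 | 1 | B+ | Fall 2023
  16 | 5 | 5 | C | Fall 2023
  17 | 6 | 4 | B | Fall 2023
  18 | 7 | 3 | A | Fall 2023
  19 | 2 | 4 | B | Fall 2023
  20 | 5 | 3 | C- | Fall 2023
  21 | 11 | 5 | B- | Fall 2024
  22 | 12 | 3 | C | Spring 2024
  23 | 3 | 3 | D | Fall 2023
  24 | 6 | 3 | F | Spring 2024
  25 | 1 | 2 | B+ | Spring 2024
SELECT name, gpa FROM students WHERE gpa <= 2.56

Execution result:
name | gpa
Mia Martinez | 2.27
Peter Davis | 2.16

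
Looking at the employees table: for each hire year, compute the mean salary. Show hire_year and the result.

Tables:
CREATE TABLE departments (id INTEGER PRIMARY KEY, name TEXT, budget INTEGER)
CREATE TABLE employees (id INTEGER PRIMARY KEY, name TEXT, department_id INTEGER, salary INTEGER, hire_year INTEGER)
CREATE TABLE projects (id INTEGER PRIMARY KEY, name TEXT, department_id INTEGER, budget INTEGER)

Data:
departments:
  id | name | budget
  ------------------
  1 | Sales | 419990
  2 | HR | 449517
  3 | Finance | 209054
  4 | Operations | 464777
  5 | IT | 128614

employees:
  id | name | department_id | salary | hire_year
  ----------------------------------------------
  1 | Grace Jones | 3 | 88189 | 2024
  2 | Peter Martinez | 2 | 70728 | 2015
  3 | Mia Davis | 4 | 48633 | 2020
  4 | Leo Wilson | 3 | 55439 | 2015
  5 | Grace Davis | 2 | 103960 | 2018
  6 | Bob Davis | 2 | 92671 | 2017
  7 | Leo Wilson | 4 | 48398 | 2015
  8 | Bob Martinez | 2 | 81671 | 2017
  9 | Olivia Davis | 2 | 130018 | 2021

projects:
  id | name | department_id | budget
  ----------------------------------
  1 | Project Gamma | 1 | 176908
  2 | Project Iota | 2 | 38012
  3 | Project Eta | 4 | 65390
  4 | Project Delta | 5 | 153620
SELECT hire_year, AVG(salary) AS avg_salary FROM employees GROUP BY hire_year

Execution result:
hire_year | avg_salary
2015 | 58188.33
2017 | 87171.00
2018 | 103960.00
2020 | 48633.00
2021 | 130018.00
2024 | 88189.00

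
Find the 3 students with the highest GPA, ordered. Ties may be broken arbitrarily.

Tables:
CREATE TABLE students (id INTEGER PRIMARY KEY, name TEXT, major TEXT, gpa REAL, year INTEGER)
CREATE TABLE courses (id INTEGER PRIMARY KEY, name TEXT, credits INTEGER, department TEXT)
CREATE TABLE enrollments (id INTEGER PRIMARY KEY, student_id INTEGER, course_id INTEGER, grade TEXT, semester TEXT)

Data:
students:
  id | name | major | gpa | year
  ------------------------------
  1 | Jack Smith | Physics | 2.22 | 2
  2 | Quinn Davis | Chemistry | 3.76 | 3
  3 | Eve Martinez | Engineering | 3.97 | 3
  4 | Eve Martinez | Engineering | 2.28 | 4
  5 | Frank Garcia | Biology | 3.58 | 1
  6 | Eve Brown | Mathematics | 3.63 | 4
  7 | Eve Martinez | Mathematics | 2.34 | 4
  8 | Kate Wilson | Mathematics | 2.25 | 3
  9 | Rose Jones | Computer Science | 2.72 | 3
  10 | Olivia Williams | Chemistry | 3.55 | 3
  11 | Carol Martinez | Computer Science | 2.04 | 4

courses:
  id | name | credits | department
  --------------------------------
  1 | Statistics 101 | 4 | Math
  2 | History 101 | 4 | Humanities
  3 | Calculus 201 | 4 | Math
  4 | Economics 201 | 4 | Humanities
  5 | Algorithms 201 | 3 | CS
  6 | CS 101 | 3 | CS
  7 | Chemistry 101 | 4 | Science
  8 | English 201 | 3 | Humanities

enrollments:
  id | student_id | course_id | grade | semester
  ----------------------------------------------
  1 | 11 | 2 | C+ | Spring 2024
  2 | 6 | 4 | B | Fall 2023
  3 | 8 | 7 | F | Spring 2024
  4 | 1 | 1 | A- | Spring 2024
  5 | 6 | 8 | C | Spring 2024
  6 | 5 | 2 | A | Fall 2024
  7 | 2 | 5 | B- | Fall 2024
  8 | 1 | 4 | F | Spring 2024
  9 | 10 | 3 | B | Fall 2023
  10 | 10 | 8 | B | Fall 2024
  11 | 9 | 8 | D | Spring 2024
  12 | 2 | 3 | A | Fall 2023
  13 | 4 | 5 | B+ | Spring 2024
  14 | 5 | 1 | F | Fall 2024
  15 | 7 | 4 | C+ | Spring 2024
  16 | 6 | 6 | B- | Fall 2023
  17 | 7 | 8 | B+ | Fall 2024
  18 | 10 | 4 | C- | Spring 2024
SELECT name, gpa FROM students ORDER BY gpa DESC LIMIT 3

Execution result:
name | gpa
Eve Martinez | 3.97
Quinn Davis | 3.76
Eve Brown | 3.63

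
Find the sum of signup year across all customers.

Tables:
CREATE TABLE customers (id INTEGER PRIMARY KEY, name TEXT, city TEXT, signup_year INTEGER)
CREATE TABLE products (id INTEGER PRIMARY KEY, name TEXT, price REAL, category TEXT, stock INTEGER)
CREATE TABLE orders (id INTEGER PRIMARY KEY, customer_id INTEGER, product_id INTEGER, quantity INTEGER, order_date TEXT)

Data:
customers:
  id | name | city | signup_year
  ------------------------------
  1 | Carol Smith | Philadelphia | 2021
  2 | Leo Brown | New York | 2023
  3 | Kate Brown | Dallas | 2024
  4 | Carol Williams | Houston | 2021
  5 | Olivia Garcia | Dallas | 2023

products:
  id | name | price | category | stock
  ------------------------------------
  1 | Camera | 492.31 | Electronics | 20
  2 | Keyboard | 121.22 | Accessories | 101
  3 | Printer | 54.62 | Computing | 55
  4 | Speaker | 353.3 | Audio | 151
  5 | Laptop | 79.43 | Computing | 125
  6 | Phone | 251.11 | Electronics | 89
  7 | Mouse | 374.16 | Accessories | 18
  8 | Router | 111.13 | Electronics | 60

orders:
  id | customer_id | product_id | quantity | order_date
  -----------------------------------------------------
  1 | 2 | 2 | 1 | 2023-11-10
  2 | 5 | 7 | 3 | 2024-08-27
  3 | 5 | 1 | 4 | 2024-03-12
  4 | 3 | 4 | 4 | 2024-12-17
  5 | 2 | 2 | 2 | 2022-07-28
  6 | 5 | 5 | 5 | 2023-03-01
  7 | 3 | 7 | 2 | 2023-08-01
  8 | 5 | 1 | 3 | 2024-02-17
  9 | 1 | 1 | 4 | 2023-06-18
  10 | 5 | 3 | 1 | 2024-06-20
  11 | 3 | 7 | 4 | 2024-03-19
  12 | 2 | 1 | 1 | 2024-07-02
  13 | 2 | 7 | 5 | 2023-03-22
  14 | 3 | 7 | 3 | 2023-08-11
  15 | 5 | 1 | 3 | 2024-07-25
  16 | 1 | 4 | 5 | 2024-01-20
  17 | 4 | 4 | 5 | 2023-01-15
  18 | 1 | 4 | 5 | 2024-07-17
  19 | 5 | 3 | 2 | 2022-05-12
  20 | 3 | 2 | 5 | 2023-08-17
SELECT SUM(signup_year) FROM customers

Execution result:
10112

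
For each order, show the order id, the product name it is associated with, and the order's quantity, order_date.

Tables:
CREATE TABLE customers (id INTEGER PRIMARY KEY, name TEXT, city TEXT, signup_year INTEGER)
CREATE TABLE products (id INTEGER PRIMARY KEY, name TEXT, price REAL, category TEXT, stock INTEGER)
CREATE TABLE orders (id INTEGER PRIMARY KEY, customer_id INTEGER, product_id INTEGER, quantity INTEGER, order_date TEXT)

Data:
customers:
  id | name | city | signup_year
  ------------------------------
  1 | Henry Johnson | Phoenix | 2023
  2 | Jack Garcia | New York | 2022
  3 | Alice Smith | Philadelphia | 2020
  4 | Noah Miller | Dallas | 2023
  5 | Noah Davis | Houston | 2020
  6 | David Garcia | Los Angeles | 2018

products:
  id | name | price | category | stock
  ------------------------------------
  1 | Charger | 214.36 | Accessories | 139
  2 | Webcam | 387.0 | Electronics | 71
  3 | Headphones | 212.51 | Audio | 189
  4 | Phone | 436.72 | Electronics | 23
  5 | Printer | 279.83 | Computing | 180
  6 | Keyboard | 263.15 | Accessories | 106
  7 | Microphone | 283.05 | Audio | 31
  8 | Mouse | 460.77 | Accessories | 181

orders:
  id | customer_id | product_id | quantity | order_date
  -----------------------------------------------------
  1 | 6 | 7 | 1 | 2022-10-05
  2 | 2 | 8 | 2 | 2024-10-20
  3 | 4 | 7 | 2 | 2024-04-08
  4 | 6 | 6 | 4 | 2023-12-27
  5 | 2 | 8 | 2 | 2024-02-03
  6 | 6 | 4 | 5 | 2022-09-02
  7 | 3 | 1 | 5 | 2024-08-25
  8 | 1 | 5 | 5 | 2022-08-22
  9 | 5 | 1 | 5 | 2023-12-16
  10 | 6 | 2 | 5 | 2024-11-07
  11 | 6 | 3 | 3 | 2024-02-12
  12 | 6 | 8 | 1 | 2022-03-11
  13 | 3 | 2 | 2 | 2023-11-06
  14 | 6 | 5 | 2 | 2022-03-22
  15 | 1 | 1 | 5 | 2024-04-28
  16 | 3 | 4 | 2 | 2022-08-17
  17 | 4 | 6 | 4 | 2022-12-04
SELECT c.id, p.name AS product, c.quantity, c.order_date FROM orders c JOIN products p ON c.product_id = p.id

Execution result:
id | product | quantity | order_date
1 | Microphone | 1 | 2022-10-05
2 | Mouse | 2 | 2024-10-20
3 | Microphone | 2 | 2024-04-08
4 | Keyboard | 4 | 2023-12-27
5 | Mouse | 2 | 2024-02-03
6 | Phone | 5 | 2022-09-02
7 | Charger | 5 | 2024-08-25
8 | Printer | 5 | 2022-08-22
9 | Charger | 5 | 2023-12-16
10 | Webcam | 5 | 2024-11-07
11 | Headphones | 3 | 2024-02-12
12 | Mouse | 1 | 2022-03-11
13 | Webcam | 2 | 2023-11-06
14 | Printer | 2 | 2022-03-22
15 | Charger | 5 | 2024-04-28
16 | Phone | 2 | 2022-08-17
17 | Keyboard | 4 | 2022-12-04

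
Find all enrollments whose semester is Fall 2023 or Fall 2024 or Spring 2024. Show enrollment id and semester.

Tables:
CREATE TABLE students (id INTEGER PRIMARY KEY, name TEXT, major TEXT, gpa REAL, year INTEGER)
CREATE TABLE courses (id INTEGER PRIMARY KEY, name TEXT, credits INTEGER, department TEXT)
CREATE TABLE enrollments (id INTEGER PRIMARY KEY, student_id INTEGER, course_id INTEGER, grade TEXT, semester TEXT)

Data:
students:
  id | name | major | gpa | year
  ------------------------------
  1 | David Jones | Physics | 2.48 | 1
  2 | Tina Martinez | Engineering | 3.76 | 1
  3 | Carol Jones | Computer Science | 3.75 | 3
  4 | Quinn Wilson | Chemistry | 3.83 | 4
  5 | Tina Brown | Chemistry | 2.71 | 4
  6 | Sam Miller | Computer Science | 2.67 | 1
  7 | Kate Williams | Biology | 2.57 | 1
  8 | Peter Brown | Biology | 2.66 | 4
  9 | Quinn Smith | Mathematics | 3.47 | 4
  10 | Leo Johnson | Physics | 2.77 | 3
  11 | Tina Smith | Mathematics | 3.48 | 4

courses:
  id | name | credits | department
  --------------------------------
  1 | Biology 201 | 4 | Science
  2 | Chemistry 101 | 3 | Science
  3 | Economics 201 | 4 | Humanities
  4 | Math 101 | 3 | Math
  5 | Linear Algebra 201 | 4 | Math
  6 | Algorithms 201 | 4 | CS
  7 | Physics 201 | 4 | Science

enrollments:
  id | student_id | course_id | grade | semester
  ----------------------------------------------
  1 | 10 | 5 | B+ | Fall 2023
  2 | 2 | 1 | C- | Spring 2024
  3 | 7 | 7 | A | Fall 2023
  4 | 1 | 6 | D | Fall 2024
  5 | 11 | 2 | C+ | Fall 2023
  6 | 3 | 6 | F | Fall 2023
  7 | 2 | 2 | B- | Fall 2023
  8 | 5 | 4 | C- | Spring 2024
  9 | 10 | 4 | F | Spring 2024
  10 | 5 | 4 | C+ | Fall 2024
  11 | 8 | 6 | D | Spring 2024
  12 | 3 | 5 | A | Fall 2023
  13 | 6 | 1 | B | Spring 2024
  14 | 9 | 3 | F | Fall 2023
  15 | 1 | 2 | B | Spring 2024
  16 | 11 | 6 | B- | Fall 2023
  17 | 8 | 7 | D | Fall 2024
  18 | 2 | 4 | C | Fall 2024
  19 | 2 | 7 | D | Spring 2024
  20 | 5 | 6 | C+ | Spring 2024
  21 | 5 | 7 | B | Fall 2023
SELECT id, semester FROM enrollments WHERE semester IN ('Fall 2023', 'Fall 2024', 'Spring 2024')

Execution result:
id | semester
1 | Fall 2023
2 | Spring 2024
3 | Fall 2023
4 | Fall 2024
5 | Fall 2023
6 | Fall 2023
7 | Fall 2023
8 | Spring 2024
9 | Spring 2024
10 | Fall 2024
11 | Spring 2024
12 | Fall 2023
13 | Spring 2024
14 | Fall 2023
15 | Spring 2024
16 | Fall 2023
17 | Fall 2024
18 | Fall 2024
19 | Spring 2024
20 | Spring 2024
21 | Fall 2023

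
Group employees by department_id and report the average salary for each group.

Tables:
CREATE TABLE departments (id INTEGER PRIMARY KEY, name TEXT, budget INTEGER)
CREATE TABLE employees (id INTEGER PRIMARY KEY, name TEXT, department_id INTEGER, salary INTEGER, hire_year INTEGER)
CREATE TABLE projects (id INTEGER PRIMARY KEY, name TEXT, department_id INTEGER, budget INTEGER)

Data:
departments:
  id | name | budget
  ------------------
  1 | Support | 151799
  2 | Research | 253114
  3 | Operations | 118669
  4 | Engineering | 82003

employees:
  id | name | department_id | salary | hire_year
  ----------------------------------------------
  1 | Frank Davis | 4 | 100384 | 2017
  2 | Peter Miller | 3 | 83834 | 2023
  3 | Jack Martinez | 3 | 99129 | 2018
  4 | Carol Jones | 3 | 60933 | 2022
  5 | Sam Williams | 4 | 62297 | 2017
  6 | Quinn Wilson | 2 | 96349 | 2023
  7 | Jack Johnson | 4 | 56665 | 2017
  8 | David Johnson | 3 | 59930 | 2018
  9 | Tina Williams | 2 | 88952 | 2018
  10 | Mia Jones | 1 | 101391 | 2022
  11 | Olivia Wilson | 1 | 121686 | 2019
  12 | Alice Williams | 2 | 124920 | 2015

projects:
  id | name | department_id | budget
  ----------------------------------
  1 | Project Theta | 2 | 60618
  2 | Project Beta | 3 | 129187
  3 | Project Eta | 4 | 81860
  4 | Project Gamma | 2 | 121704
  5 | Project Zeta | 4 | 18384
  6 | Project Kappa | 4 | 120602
SELECT department_id, AVG(salary) AS avg_salary FROM employees GROUP BY department_id

Execution result:
department_id | avg_salary
1 | 111538.50
2 | 103407.00
3 | 75956.50
4 | 73115.33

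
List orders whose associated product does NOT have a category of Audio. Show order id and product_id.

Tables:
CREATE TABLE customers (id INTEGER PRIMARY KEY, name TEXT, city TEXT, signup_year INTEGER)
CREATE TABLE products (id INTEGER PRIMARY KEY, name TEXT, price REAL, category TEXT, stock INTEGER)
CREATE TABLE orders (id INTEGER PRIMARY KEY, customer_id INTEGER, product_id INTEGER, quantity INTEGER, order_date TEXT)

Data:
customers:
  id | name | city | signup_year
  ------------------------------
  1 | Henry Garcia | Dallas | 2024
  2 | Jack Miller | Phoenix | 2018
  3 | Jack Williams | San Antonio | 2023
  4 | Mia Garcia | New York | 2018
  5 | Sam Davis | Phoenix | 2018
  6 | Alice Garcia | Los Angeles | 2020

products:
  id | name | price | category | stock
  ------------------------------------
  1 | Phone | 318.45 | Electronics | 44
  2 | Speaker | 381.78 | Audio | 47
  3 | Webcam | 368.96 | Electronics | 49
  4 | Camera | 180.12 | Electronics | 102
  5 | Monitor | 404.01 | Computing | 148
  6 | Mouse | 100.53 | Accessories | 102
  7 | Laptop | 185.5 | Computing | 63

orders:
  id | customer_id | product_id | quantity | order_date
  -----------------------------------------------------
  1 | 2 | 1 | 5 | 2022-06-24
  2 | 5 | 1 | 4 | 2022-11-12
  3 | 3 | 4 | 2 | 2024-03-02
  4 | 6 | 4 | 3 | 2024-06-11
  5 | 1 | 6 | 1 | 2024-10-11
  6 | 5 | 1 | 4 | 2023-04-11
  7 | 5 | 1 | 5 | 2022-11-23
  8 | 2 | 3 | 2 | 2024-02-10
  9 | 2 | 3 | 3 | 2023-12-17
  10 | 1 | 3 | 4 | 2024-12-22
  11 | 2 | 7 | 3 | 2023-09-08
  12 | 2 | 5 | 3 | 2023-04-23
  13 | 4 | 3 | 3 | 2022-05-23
SELECT id, product_id FROM orders WHERE product_id NOT IN (SELECT id FROM products WHERE category = 'Audio')

Execution result:
id | product_id
1 | 1
2 | 1
3 | 4
4 | 4
5 | 6
6 | 1
7 | 1
8 | 3
9 | 3
10 | 3
11 | 7
12 | 5
13 | 3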